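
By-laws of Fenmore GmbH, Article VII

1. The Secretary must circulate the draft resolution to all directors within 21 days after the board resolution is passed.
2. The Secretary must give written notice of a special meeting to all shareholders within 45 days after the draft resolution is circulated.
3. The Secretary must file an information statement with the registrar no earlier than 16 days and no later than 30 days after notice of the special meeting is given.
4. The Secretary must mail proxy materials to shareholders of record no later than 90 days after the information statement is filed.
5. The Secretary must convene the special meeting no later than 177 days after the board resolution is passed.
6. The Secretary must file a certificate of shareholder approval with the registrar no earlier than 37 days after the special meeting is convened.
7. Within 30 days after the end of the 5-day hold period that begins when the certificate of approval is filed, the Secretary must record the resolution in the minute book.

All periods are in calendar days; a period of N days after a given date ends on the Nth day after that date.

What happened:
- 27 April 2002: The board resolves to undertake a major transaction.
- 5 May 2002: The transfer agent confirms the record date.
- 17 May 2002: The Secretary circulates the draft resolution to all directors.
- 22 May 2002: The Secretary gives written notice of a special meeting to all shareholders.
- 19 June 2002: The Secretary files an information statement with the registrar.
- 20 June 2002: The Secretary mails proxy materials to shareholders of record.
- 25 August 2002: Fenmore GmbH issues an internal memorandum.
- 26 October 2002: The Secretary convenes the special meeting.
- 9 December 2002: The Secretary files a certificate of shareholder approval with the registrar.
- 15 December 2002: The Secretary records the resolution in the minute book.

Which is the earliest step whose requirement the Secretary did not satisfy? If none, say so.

Step 5

(1) due by 27 April 2002 + 21 days = 18 May 2002; completed 17 May 2002, before the deadline.
(2) due by 17 May 2002 + 45 days = 1 July 2002; 22 May 2002 is within that limit.
(3) the permitted window runs from 22 May 2002 + 16 = 7 June 2002 to 22 May 2002 + 30 = 21 June 2002; done 19 June 2002, which is between those dates.
(4) due by 19 June 2002 + 90 days = 17 September 2002; done 20 June 2002 — timely.
(5) due by 27 April 2002 + 177 days = 21 October 2002; done 26 October 2002 — 5 days late.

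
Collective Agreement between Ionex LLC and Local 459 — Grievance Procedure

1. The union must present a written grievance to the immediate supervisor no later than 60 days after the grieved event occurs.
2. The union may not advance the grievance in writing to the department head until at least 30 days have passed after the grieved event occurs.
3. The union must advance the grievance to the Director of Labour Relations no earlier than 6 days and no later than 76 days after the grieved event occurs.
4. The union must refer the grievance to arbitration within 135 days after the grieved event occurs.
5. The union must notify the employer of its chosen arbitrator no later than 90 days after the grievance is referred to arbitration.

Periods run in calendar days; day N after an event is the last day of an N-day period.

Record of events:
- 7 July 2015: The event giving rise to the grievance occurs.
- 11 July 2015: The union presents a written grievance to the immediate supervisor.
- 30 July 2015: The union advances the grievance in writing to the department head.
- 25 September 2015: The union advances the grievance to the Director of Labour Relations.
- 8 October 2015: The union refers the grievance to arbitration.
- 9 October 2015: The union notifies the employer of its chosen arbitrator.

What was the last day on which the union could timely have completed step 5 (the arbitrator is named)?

Step 5 runs from 8 October 2015, when the grievance is referred to arbitration. 90 days after 8 October 2015 is 6 January 2016.

6 January 2016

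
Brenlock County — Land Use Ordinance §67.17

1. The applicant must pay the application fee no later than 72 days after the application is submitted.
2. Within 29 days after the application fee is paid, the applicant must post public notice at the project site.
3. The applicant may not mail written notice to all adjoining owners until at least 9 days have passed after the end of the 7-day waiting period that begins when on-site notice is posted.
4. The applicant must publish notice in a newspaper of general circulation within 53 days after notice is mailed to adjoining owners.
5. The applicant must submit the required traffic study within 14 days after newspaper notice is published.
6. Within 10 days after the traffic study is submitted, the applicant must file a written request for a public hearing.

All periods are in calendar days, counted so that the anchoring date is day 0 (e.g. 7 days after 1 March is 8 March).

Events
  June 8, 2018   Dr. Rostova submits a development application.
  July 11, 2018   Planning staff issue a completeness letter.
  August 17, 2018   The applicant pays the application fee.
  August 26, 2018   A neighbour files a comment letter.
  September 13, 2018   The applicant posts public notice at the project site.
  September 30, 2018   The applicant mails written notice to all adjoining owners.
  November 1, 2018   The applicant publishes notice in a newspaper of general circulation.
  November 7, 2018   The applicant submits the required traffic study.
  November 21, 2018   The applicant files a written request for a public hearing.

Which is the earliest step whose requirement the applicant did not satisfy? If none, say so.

Step 6

(1) due by June 8, 2018 + 72 days = August 19, 2018; done August 17, 2018 — timely.
(2) due by August 17, 2018 + 29 days = September 15, 2018; done September 13, 2018 — timely.
(3) permitted from September 20, 2018 + 9 days = September 29, 2018 onward; September 30, 2018 is on or after that date.
(4) due by September 30, 2018 + 53 days = November 22, 2018; completed November 1, 2018, before the deadline.
(5) due by November 1, 2018 + 14 days = November 15, 2018; completed November 7, 2018, before the deadline.
(6) due by November 7, 2018 + 10 days = November 17, 2018; not done until November 21, 2018, 4 days after the deadline.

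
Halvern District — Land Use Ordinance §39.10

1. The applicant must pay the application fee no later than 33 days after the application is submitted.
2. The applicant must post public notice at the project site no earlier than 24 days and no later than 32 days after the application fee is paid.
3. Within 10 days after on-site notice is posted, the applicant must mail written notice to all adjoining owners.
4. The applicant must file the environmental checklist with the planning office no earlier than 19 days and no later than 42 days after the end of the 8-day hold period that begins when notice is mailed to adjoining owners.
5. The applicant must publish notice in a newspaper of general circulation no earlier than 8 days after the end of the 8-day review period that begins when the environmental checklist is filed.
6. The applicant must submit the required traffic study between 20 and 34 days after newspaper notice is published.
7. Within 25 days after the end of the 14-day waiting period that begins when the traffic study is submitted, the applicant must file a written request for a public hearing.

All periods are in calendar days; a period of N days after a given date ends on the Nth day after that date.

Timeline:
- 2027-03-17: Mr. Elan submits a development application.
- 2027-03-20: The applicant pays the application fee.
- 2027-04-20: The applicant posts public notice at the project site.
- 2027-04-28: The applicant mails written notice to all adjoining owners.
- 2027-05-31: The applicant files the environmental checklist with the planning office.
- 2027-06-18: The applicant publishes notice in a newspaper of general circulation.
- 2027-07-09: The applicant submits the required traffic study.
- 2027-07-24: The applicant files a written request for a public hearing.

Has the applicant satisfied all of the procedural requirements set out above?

Step 1: 33 days after 2027-03-17 (when the application is submitted) is 2027-04-19; completed 2027-03-20, before the deadline.
Step 2: the window is 24–32 days after 2027-03-20 (when the application fee is paid), so 2027-04-13 through 2027-04-21; 2027-04-20 falls inside that range.
Step 3: 10 days after 2027-04-20 (when on-site notice is posted) is 2027-04-30; 2027-04-28 is within that limit.
Step 4: the window is 19–42 days after 2027-05-06 (end of the 8-day hold period, which began when notice is mailed to adjoining owners on 2027-04-28), so 2027-05-25 through 2027-06-17; 2027-05-31 falls inside that range.
Step 5: the earliest permitted date is 8 days after 2027-06-08 (end of the 8-day review period, which began when the environmental checklist is filed on 2027-05-31), i.e. 2027-06-16; 2027-06-18 is on or after that date.
Step 6: the window is 20–34 days after 2027-06-18 (when newspaper notice is published), so 2027-07-08 through 2027-07-22; 2027-07-09 falls inside that range.
Step 7: 25 days after 2027-07-23 (end of the 14-day waiting period, which began when the traffic study is submitted on 2027-07-09) is 2027-08-17; 2027-07-24 is within that limit.

Yes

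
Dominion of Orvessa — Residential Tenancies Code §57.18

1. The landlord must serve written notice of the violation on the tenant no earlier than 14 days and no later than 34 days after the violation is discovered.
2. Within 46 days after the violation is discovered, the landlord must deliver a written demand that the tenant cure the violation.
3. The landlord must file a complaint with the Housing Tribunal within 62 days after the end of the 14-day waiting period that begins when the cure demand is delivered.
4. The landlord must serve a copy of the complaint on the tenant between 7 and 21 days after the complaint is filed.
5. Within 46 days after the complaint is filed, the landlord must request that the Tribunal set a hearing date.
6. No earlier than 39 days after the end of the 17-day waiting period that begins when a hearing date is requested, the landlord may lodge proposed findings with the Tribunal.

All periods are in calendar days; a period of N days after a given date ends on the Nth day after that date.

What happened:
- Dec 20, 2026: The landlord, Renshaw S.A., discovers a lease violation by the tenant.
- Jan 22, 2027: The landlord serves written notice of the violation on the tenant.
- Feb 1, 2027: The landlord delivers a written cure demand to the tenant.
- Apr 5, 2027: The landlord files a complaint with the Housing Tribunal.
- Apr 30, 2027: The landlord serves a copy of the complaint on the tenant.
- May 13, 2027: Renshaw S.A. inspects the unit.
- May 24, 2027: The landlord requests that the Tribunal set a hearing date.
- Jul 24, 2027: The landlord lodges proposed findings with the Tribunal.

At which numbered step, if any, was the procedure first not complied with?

Step 1: the window is 14–34 days after Dec 20, 2026 (when the violation is discovered), so Jan 3, 2027 through Jan 23, 2027; Jan 22, 2027 falls inside that range.
Step 2: 46 days after Dec 20, 2026 (when the violation is discovered) is Feb 4, 2027; done Feb 1, 2027 — timely.
Step 3: 62 days after Feb 15, 2027 (end of the 14-day waiting period, which began when the cure demand is delivered on Feb 1, 2027) is Apr 18, 2027; Apr 5, 2027 is within that limit.
Step 4: the window is 7–21 days after Apr 5, 2027 (when the complaint is filed), so Apr 12, 2027 through Apr 26, 2027; done Apr 30, 2027 — 4 days after the window closed.
The analysis stops there.

Step 4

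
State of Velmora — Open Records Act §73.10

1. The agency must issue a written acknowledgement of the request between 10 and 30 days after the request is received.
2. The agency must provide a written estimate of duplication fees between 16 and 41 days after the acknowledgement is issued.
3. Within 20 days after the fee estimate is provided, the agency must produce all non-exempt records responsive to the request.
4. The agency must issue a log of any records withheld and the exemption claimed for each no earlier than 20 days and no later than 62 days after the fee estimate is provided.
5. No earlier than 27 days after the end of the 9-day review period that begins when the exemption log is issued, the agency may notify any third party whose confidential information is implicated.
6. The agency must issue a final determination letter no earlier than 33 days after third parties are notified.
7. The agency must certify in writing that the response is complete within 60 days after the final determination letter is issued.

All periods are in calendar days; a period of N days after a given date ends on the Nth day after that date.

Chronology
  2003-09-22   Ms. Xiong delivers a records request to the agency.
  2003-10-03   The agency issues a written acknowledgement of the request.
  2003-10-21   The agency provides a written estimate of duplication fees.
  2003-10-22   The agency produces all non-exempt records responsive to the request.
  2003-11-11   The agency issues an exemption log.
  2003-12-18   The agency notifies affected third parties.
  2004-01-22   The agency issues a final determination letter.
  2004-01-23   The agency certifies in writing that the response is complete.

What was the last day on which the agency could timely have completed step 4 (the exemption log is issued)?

2003-12-22

Step 4 runs from 2003-10-21, when the fee estimate is provided. The window is 20–62 days after 2003-10-21; it closes on 2003-12-22.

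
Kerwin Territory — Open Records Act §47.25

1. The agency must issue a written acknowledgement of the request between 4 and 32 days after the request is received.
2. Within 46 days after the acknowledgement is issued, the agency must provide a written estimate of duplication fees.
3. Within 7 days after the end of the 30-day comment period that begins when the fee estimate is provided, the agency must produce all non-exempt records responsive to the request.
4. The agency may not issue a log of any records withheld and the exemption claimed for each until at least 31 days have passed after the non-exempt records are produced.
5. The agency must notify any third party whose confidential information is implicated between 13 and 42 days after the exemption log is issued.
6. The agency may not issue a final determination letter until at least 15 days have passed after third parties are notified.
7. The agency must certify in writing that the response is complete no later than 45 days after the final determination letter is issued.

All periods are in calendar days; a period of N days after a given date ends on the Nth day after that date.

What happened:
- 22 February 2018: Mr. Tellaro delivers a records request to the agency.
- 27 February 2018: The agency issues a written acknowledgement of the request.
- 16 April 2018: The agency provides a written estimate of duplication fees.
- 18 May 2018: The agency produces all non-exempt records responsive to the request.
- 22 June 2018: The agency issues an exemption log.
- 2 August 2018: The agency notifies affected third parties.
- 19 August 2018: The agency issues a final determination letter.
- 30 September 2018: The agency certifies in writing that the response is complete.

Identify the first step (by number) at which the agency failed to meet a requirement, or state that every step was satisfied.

Step 2

Step 1 — 4 and 32 days from 22 February 2018 (when the request is received) are 26 February 2018 and 26 March 2018 respectively; done 27 February 2018, which is between those dates.
Step 2 — counting 46 days from 27 February 2018 (when the acknowledgement is issued) gives a deadline of 14 April 2018; done 16 April 2018 — 2 days late.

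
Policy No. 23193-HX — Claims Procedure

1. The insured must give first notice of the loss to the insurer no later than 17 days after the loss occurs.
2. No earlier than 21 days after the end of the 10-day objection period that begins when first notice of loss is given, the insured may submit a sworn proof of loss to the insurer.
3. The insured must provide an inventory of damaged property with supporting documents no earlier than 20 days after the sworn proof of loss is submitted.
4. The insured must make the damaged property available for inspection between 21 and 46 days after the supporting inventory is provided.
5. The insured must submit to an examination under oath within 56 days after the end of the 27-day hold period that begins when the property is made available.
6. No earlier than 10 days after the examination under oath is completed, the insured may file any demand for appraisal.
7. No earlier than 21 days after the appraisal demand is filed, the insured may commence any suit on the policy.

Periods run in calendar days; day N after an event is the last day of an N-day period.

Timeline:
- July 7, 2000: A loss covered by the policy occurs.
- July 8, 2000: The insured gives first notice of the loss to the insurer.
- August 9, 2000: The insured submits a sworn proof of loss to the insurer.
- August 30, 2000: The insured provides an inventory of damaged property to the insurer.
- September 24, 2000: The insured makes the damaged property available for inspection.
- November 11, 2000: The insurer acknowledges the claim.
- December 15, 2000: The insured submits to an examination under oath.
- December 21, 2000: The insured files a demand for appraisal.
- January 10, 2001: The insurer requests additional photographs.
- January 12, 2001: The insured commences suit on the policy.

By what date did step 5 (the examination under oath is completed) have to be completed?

December 16, 2000

The property is made available on September 24, 2000; the 27-day hold period therefore ends October 21, 2000, and step 5 runs from that date. 56 days after October 21, 2000 is December 16, 2000.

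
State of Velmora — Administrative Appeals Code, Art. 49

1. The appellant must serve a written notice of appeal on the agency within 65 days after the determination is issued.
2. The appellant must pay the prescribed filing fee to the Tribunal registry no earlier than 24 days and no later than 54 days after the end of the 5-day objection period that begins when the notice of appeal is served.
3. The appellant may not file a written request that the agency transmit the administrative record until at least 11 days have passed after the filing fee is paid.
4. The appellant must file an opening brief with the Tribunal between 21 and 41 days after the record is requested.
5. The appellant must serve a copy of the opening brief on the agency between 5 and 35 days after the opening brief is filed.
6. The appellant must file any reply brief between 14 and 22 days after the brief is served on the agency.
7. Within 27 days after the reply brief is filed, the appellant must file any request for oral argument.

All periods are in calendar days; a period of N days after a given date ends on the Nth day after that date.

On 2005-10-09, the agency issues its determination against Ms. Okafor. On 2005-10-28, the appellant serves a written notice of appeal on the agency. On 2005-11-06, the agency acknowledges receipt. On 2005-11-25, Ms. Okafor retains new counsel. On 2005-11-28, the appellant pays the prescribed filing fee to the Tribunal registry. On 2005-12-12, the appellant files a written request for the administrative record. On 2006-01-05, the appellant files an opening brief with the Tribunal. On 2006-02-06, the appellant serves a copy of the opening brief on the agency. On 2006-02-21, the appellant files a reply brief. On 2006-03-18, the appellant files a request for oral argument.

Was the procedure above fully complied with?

Yes

Step 1 — counting 65 days from 2005-10-09 (when the determination is issued) gives a deadline of 2005-12-13; completed 2005-10-28, before the deadline.
Step 2 — 24 and 54 days from 2005-11-02 (end of the 5-day objection period, which began when the notice of appeal is served on 2005-10-28) are 2005-11-26 and 2005-12-26 respectively; 2005-11-28 falls inside that range.
Step 3 — must wait 11 days from 2005-11-28 (when the filing fee is paid), so not before 2005-12-09; done 2005-12-12, after the minimum wait.
Step 4 — 21 and 41 days from 2005-12-12 (when the record is requested) are 2006-01-02 and 2006-01-22 respectively; done 2006-01-05, which is between those dates.
Step 5 — 5 and 35 days from 2006-01-05 (when the opening brief is filed) are 2006-01-10 and 2006-02-09 respectively; done 2006-02-06, which is between those dates.
Step 6 — 14 and 22 days from 2006-02-06 (when the brief is served on the agency) are 2006-02-20 and 2006-02-28 respectively; 2006-02-21 falls inside that range.
Step 7 — counting 27 days from 2006-02-21 (when the reply brief is filed) gives a deadline of 2006-03-20; completed 2006-03-18, before the deadline.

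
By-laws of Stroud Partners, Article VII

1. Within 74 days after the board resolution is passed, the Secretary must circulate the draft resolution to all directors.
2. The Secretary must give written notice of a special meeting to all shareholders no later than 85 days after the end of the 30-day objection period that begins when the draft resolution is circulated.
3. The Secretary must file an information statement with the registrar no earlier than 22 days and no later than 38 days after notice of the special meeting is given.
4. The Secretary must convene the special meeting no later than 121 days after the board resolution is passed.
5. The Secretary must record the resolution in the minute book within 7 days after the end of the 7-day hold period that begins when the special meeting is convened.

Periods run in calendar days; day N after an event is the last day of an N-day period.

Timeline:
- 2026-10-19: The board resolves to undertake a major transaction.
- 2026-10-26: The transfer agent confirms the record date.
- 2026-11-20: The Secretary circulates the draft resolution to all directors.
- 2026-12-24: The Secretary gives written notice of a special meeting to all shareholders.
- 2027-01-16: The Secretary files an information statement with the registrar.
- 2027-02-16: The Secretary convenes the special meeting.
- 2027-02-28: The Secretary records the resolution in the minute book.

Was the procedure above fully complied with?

Step 1 — counting 74 days from 2026-10-19 (when the board resolution is passed) gives a deadline of 2027-01-01; 2026-11-20 is within that limit.
Step 2 — counting 85 days from 2026-12-20 (end of the 30-day objection period, which began when the draft resolution is circulated on 2026-11-20) gives a deadline of 2027-03-15; 2026-12-24 is within that limit.
Step 3 — 22 and 38 days from 2026-12-24 (when notice of the special meeting is given) are 2027-01-15 and 2027-01-31 respectively; done 2027-01-16, which is between those dates.
Step 4 — counting 121 days from 2026-10-19 (when the board resolution is passed) gives a deadline of 2027-02-17; 2027-02-16 is within that limit.
Step 5 — counting 7 days from 2027-02-23 (end of the 7-day hold period, which began when the special meeting is convened on 2027-02-16) gives a deadline of 2027-03-02; completed 2027-02-28, before the deadline.

Yes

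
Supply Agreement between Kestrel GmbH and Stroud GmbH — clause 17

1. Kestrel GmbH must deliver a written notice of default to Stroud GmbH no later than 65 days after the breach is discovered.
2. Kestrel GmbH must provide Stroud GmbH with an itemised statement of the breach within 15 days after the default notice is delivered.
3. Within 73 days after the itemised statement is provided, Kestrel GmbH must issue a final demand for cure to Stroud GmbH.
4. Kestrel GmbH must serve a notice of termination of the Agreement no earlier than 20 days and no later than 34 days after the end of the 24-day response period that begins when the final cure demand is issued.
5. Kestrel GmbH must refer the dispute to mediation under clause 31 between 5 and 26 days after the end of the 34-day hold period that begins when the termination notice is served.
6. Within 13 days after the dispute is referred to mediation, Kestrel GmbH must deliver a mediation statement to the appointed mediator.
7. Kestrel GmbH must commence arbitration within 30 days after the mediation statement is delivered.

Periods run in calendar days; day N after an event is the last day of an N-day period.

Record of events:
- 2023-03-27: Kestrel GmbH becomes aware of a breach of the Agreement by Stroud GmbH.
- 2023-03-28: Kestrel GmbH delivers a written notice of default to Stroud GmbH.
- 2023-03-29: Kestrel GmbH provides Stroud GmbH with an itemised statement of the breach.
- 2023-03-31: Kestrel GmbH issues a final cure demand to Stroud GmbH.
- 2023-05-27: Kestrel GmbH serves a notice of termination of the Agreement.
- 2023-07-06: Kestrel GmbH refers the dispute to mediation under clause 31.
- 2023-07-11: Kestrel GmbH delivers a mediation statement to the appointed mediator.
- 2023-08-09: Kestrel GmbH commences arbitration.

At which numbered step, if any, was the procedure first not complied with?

Step 1: 65 days after 2023-03-27 (when the breach is discovered) is 2023-05-31; done 2023-03-28 — timely.
Step 2: 15 days after 2023-03-28 (when the default notice is delivered) is 2023-04-12; completed 2023-03-29, before the deadline.
Step 3: 73 days after 2023-03-29 (when the itemised statement is provided) is 2023-06-10; completed 2023-03-31, before the deadline.
Step 4: the window is 20–34 days after 2023-04-24 (end of the 24-day response period, which began when the final cure demand is issued on 2023-03-31), so 2023-05-14 through 2023-05-28; 2023-05-27 falls inside that range.
Step 5: the window is 5–26 days after 2023-06-30 (end of the 34-day hold period, which began when the termination notice is served on 2023-05-27), so 2023-07-05 through 2023-07-26; done 2023-07-06 — within the window.
Step 6: 13 days after 2023-07-06 (when the dispute is referred to mediation) is 2023-07-19; completed 2023-07-11, before the deadline.
Step 7: 30 days after 2023-07-11 (when the mediation statement is delivered) is 2023-08-10; completed 2023-08-09, before the deadline.

None — every step was satisfied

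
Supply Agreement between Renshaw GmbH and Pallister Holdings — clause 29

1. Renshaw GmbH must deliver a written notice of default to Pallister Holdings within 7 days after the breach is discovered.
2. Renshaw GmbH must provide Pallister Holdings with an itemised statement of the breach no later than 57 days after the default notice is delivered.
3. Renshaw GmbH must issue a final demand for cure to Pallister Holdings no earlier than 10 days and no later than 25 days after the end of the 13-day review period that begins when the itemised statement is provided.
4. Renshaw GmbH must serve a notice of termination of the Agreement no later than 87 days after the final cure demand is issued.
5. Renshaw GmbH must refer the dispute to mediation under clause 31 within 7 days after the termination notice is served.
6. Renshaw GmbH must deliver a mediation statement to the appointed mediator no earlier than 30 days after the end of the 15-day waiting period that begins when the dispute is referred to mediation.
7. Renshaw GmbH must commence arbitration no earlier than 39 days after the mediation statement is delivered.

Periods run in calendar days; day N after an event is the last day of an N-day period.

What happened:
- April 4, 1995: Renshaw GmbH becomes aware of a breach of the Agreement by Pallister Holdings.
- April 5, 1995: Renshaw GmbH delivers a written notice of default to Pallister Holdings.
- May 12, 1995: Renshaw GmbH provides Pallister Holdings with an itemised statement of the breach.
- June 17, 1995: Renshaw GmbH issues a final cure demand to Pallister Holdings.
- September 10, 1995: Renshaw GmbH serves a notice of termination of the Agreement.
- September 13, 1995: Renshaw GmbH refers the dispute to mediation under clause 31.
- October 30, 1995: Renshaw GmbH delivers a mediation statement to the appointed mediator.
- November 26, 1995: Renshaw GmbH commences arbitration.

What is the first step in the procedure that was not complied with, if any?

Step 1 — counting 7 days from April 4, 1995 (when the breach is discovered) gives a deadline of April 11, 1995; done April 5, 1995 — timely.
Step 2 — counting 57 days from April 5, 1995 (when the default notice is delivered) gives a deadline of June 1, 1995; completed May 12, 1995, before the deadline.
Step 3 — 10 and 25 days from May 25, 1995 (end of the 13-day review period, which began when the itemised statement is provided on May 12, 1995) are June 4, 1995 and June 19, 1995 respectively; done June 17, 1995 — within the window.
Step 4 — counting 87 days from June 17, 1995 (when the final cure demand is issued) gives a deadline of September 12, 1995; done September 10, 1995 — timely.
Step 5 — counting 7 days from September 10, 1995 (when the termination notice is served) gives a deadline of September 17, 1995; done September 13, 1995 — timely.
Step 6 — must wait 30 days from September 28, 1995 (end of the 15-day waiting period, which began when the dispute is referred to mediation on September 13, 1995), so not before October 28, 1995; done October 30, 1995 — permitted.
Step 7 — must wait 39 days from October 30, 1995 (when the mediation statement is delivered), so not before December 8, 1995; November 26, 1995 is 12 days before the earliest permitted date.

Step 7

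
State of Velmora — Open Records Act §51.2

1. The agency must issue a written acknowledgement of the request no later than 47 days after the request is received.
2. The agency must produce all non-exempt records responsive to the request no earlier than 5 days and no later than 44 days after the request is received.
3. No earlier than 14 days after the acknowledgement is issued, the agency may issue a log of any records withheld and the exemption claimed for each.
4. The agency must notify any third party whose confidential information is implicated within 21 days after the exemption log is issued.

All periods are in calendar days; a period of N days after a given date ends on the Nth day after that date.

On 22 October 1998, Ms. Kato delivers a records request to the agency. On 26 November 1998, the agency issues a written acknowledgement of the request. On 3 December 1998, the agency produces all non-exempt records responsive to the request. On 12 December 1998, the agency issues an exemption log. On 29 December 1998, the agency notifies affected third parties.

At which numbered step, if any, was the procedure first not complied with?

(1) due by 22 October 1998 + 47 days = 8 December 1998; completed 26 November 1998, before the deadline.
(2) the permitted window runs from 22 October 1998 + 5 = 27 October 1998 to 22 October 1998 + 44 = 5 December 1998; 3 December 1998 falls inside that range.
(3) permitted from 26 November 1998 + 14 days = 10 December 1998 onward; 12 December 1998 is on or after that date.
(4) due by 12 December 1998 + 21 days = 2 January 1999; completed 29 December 1998, before the deadline.

None — every step was satisfied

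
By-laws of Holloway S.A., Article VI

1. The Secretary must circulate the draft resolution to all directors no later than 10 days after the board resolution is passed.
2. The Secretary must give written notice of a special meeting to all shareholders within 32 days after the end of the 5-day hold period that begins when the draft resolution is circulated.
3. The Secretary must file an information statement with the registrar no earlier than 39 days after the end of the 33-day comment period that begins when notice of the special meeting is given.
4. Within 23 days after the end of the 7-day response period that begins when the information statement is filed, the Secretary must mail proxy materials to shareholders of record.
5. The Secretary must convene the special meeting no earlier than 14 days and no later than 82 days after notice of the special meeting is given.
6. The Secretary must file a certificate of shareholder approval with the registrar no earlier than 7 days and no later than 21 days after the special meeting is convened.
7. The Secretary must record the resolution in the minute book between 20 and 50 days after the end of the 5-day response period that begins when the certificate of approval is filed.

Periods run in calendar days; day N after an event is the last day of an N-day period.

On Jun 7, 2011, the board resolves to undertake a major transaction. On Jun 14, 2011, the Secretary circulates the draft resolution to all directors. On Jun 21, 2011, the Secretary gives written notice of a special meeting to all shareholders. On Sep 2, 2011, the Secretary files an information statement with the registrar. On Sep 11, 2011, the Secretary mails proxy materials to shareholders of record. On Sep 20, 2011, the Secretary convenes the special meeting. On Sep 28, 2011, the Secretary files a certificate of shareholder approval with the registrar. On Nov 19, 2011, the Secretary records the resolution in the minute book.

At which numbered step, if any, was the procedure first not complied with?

Step 5

Step 1: 10 days after Jun 7, 2011 (when the board resolution is passed) is Jun 17, 2011; Jun 14, 2011 is within that limit.
Step 2: 32 days after Jun 19, 2011 (end of the 5-day hold period, which began when the draft resolution is circulated on Jun 14, 2011) is Jul 21, 2011; Jun 21, 2011 is within that limit.
Step 3: the earliest permitted date is 39 days after Jul 24, 2011 (end of the 33-day comment period, which began when notice of the special meeting is given on Jun 21, 2011), i.e. Sep 1, 2011; Sep 2, 2011 is on or after that date.
Step 4: 23 days after Sep 9, 2011 (end of the 7-day response period, which began when the information statement is filed on Sep 2, 2011) is Oct 2, 2011; completed Sep 11, 2011, before the deadline.
Step 5: the window is 14–82 days after Jun 21, 2011 (when notice of the special meeting is given), so Jul 5, 2011 through Sep 11, 2011; done Sep 20, 2011 — 9 days after the window closed.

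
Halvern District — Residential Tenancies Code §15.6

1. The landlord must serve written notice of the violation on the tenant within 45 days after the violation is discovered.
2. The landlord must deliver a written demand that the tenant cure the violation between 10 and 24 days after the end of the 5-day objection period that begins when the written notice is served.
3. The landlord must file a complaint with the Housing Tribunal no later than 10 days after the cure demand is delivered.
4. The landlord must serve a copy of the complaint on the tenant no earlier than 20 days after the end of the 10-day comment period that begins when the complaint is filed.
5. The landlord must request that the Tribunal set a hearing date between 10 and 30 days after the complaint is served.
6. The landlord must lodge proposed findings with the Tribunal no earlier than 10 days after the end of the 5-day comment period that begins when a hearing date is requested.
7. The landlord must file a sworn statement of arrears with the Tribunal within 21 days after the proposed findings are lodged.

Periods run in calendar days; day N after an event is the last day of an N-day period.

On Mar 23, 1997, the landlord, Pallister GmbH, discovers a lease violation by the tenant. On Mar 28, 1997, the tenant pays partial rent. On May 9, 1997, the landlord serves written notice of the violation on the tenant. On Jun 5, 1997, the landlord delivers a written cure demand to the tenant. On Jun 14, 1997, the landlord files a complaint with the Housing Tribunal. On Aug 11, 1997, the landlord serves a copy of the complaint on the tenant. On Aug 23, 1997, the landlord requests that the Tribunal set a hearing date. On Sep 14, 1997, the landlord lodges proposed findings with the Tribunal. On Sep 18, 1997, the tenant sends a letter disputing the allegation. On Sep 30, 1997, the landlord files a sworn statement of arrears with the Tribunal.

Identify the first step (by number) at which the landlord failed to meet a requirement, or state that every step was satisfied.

(1) due by Mar 23, 1997 + 45 days = May 7, 1997; done May 9, 1997 — 2 days late.

Step 1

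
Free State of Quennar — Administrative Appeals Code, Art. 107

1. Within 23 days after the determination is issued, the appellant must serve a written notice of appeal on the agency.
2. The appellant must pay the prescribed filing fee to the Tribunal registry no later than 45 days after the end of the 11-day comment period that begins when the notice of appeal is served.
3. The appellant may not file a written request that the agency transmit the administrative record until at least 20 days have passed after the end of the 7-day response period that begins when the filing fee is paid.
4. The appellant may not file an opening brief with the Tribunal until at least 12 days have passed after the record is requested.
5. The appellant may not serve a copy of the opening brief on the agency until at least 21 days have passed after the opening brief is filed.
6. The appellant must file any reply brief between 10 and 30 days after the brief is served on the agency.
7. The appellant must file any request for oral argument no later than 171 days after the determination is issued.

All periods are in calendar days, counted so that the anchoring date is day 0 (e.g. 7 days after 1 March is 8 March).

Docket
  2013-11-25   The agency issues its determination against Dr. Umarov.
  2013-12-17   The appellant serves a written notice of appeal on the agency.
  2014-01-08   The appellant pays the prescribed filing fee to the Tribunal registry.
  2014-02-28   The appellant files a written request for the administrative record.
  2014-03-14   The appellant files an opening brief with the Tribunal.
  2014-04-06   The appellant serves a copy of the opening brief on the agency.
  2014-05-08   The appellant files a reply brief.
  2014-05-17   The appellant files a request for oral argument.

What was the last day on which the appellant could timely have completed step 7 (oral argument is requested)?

2014-05-15

Step 7 runs from 2013-11-25, when the determination is issued. 171 days after 2013-11-25 is 2014-05-15.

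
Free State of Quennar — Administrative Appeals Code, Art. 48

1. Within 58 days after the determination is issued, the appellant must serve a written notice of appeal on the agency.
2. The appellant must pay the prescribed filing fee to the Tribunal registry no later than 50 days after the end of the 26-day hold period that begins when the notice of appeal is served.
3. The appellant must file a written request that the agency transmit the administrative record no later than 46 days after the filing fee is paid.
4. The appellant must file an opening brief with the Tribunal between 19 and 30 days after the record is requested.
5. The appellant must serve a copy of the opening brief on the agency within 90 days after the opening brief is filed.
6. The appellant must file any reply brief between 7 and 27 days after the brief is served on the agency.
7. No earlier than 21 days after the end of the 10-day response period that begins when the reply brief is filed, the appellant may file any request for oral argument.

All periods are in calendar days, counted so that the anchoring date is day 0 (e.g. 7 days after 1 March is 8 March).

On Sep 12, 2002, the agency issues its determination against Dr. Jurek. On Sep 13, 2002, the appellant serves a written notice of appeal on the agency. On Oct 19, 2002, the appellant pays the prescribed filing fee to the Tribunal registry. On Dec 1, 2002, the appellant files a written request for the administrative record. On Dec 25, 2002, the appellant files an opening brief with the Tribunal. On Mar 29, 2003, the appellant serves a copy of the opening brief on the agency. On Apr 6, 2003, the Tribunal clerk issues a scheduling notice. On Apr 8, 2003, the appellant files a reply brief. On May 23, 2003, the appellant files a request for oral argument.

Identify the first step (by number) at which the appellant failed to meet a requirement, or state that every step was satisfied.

Step 1: 58 days after Sep 12, 2002 (when the determination is issued) is Nov 9, 2002; Sep 13, 2002 is within that limit.
Step 2: 50 days after Oct 9, 2002 (end of the 26-day hold period, which began when the notice of appeal is served on Sep 13, 2002) is Nov 28, 2002; completed Oct 19, 2002, before the deadline.
Step 3: 46 days after Oct 19, 2002 (when the filing fee is paid) is Dec 4, 2002; done Dec 1, 2002 — timely.
Step 4: the window is 19–30 days after Dec 1, 2002 (when the record is requested), so Dec 20, 2002 through Dec 31, 2002; Dec 25, 2002 falls inside that range.
Step 5: 90 days after Dec 25, 2002 (when the opening brief is filed) is Mar 25, 2003; Mar 29, 2003 misses that deadline by 4 days.

Step 5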